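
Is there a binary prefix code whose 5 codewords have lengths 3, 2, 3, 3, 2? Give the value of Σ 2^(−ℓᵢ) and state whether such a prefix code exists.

With common denominator 2^3 = 8: Σ 2^(−ℓᵢ) = 1/8 + 2/8 + 1/8 + 1/8 + 2/8 = 7/8 = 0.875.
Kraft's inequality requires Σ ≤ 1; here Σ = 0.875 ≤ 1, so such a prefix code exists.

0.875; yes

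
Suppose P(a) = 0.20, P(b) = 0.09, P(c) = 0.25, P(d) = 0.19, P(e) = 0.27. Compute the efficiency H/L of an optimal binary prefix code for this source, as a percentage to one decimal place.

Entropy H = −Σ p log₂ p ≈ 2.2423 bits.
Huffman merges: 9/100+19/100→7/25; 1/5+1/4→9/20; 27/100+7/25→11/20; 9/20+11/20→1. L = 57/25 ≈ 2.2800.
Efficiency = H/L = 2.2423/2.2800 = 98.3%.

98.3%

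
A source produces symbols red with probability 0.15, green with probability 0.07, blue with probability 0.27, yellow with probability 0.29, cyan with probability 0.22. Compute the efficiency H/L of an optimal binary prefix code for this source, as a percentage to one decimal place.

Entropy H = −Σ p log₂ p ≈ 2.1876 bits.
Huffman merges: 7/100+3/20→11/50; 11/50+11/50→11/25; 27/100+29/100→14/25; 11/25+14/25→1. L = 111/50 ≈ 2.2200.
Efficiency = H/L = 2.1876/2.2200 = 98.5%.

98.5%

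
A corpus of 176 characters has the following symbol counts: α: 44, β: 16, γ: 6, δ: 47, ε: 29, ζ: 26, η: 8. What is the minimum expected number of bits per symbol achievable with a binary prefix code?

Probabilities are the counts divided by 176.
Repeatedly combine the two least-probable nodes; the expected code length is the sum of the merged weights.
merge 3/88 + 1/22 → 7/88
merge 7/88 + 1/11 → 15/88
merge 13/88 + 29/176 → 5/16
merge 15/88 + 1/4 → 37/88
merge 47/176 + 5/16 → 51/88
merge 37/88 + 51/88 → 1
L = 7/88 + 15/88 + 5/16 + 37/88 + 51/88 + 1 = 41/16 = 2.5625 bits/symbol.

2.5625 bits/symbol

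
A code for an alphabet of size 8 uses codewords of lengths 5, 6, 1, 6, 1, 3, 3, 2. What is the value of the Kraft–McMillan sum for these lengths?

1.5625

With common denominator 2^6 = 64: Σ 2^(−ℓᵢ) = 2/64 + 1/64 + 32/64 + 1/64 + 32/64 + 8/64 + 8/64 + 16/64 = 100/64 = 1.5625.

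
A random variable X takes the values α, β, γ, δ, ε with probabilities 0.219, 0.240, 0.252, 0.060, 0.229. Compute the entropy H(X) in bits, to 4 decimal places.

2.2056 bits

H = −Σ pᵢ log₂ pᵢ.
−0.219·log₂(0.219) = 0.4798
−0.240·log₂(0.240) = 0.4941
−0.252·log₂(0.252) = 0.5011
−0.060·log₂(0.060) = 0.2435
−0.229·log₂(0.229) = 0.4870
Sum ≈ 2.2056 → 2.2056 bits.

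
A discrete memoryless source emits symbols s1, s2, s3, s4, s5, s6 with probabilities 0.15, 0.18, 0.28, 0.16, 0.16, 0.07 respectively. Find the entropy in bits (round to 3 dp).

H = −Σ pᵢ log₂ pᵢ.
−0.15·log₂(0.15) = 0.4105
−0.18·log₂(0.18) = 0.4453
−0.28·log₂(0.28) = 0.5142
−0.16·log₂(0.16) = 0.4230
−0.16·log₂(0.16) = 0.4230
−0.07·log₂(0.07) = 0.2686
Sum ≈ 2.4847 → 2.485 bits.

2.485 bits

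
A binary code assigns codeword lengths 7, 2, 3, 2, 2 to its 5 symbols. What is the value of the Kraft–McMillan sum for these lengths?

0.8828125

With common denominator 2^7 = 128: Σ 2^(−ℓᵢ) = 1/128 + 32/128 + 16/128 + 32/128 + 32/128 = 113/128 = 0.8828125.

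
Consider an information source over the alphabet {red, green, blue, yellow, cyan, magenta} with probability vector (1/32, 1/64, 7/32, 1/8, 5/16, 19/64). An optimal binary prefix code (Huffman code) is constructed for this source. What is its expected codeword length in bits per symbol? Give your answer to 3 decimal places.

Repeatedly combine the two least-probable nodes; the expected code length is the sum of the merged weights.
merge 1/64 + 1/32 → 3/64
merge 3/64 + 1/8 → 11/64
merge 11/64 + 7/32 → 25/64
merge 19/64 + 5/16 → 39/64
merge 25/64 + 39/64 → 1
L = 3/64 + 11/64 + 25/64 + 39/64 + 1 = 71/32 ≈ 2.219 bits/symbol.

2.219 bits/symbol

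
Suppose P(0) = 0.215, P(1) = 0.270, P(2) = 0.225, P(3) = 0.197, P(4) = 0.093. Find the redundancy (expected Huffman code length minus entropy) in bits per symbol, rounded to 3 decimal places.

0.039 bits

Entropy H = −Σ p log₂ p ≈ 2.2514 bits.
Huffman merges: 93/1000+197/1000→29/100; 43/200+9/40→11/25; 27/100+29/100→14/25; 11/25+14/25→1. L = 229/100 ≈ 2.2900.
L − H = 2.2900 − 2.2514 = 0.039 bits.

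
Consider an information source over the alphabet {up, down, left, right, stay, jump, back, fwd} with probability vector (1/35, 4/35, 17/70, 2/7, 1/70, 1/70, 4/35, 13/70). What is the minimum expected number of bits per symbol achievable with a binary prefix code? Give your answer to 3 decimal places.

2.543 bits/symbol

Repeatedly combine the two least-probable nodes; the expected code length is the sum of the merged weights.
merge 1/70 + 1/70 → 1/35
merge 1/35 + 1/35 → 2/35
merge 2/35 + 4/35 → 6/35
merge 4/35 + 6/35 → 2/7
merge 13/70 + 17/70 → 3/7
merge 2/7 + 2/7 → 4/7
merge 3/7 + 4/7 → 1
L = 1/35 + 2/35 + 6/35 + 2/7 + 3/7 + 4/7 + 1 = 89/35 ≈ 2.543 bits/symbol.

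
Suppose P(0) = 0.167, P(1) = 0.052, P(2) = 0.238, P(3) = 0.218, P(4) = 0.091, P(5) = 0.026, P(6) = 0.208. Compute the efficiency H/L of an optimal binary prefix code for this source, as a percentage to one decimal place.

98.6%

Entropy H = −Σ p log₂ p ≈ 2.5477 bits.
Huffman merges: 13/500+13/250→39/500; 39/500+91/1000→169/1000; 167/1000+169/1000→42/125; 26/125+109/500→213/500; 119/500+42/125→287/500; 213/500+287/500→1. L = 2583/1000 ≈ 2.5830.
Efficiency = H/L = 2.5477/2.5830 = 98.6%.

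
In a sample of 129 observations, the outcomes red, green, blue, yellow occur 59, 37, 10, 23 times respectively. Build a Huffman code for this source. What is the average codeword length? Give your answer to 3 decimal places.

Probabilities are the counts divided by 129.
Repeatedly combine the two least-probable nodes; the expected code length is the sum of the merged weights.
merge 10/129 + 23/129 → 11/43
merge 11/43 + 37/129 → 70/129
merge 59/129 + 70/129 → 1
L = 11/43 + 70/129 + 1 = 232/129 ≈ 1.798 bits/symbol.

1.798 bits/symbol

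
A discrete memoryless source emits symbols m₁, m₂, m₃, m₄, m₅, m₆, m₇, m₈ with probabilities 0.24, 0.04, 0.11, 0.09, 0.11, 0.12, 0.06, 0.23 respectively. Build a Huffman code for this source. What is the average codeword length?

2.82 bits/symbol

Repeatedly combine the two least-probable nodes; the expected code length is the sum of the merged weights.
merge 1/25 + 3/50 → 1/10
merge 9/100 + 1/10 → 19/100
merge 11/100 + 11/100 → 11/50
merge 3/25 + 19/100 → 31/100
merge 11/50 + 23/100 → 9/20
merge 6/25 + 31/100 → 11/20
merge 9/20 + 11/20 → 1
L = 1/10 + 19/100 + 11/50 + 31/100 + 9/20 + 11/20 + 1 = 141/50 = 2.82 bits/symbol.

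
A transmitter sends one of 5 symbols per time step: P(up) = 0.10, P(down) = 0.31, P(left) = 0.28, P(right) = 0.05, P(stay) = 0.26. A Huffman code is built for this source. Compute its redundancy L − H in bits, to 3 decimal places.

Entropy H = −Σ p log₂ p ≈ 2.0916 bits.
Huffman merges: 1/20+1/10→3/20; 3/20+13/50→41/100; 7/25+31/100→59/100; 41/100+59/100→1. L = 43/20 ≈ 2.1500.
L − H = 2.1500 − 2.0916 = 0.058 bits.

0.058 bits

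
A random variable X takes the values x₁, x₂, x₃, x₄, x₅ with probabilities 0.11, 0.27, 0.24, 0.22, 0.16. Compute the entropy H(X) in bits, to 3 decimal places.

H = −Σ pᵢ log₂ pᵢ.
−0.11·log₂(0.11) = 0.3503
−0.27·log₂(0.27) = 0.5100
−0.24·log₂(0.24) = 0.4941
−0.22·log₂(0.22) = 0.4806
−0.16·log₂(0.16) = 0.4230
Sum ≈ 2.2580 → 2.258 bits.

2.258 bits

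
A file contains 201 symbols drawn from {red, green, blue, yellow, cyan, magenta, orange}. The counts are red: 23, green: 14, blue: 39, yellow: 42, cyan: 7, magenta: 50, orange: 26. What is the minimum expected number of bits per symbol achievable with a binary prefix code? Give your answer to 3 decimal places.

Probabilities are the counts divided by 201.
Repeatedly combine the two least-probable nodes; the expected code length is the sum of the merged weights.
merge 7/201 + 14/201 → 7/67
merge 7/67 + 23/201 → 44/201
merge 26/201 + 13/67 → 65/201
merge 14/67 + 44/201 → 86/201
merge 50/201 + 65/201 → 115/201
merge 86/201 + 115/201 → 1
L = 7/67 + 44/201 + 65/201 + 86/201 + 115/201 + 1 = 532/201 ≈ 2.647 bits/symbol.

2.647 bits/symbol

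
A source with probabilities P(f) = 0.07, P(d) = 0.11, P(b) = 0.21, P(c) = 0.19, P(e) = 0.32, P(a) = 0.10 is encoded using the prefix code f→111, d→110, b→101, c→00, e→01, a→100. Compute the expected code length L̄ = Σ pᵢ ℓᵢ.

2.49 bits/symbol

L̄ = Σ pᵢ·ℓᵢ = 0.07·3 + 0.11·3 + 0.21·3 + 0.19·2 + 0.32·2 + 0.10·3 = 2.49 bits/symbol.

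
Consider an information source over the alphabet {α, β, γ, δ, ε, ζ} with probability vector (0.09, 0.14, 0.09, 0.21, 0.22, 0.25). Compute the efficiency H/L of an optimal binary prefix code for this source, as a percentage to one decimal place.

Entropy H = −Σ p log₂ p ≈ 2.4758 bits.
Huffman merges: 9/100+9/100→9/50; 7/50+9/50→8/25; 21/100+11/50→43/100; 1/4+8/25→57/100; 43/100+57/100→1. L = 5/2 ≈ 2.5000.
Efficiency = H/L = 2.4758/2.5000 = 99.0%.

99.0%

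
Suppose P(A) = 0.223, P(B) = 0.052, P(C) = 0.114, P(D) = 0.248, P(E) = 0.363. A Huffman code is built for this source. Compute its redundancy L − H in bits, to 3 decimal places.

Entropy H = −Σ p log₂ p ≈ 2.0913 bits.
Huffman merges: 13/250+57/500→83/500; 83/500+223/1000→389/1000; 31/125+363/1000→611/1000; 389/1000+611/1000→1. L = 1083/500 ≈ 2.1660.
L − H = 2.1660 − 2.0913 = 0.075 bits.

0.075 bits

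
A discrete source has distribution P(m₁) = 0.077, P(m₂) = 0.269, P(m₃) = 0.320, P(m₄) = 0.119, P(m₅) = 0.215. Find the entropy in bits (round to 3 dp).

H = −Σ pᵢ log₂ pᵢ.
−0.077·log₂(0.077) = 0.2848
−0.269·log₂(0.269) = 0.5096
−0.320·log₂(0.320) = 0.5260
−0.119·log₂(0.119) = 0.3654
−0.215·log₂(0.215) = 0.4768
Sum ≈ 2.1627 → 2.163 bits.

2.163 bits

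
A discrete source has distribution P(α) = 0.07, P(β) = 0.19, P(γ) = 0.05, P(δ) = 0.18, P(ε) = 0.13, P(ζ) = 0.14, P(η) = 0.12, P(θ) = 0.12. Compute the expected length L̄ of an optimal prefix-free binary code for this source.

2.93 bits/symbol

Repeatedly combine the two least-probable nodes; the expected code length is the sum of the merged weights.
merge 1/20 + 7/100 → 3/25
merge 3/25 + 3/25 → 6/25
merge 3/25 + 13/100 → 1/4
merge 7/50 + 9/50 → 8/25
merge 19/100 + 6/25 → 43/100
merge 1/4 + 8/25 → 57/100
merge 43/100 + 57/100 → 1
L = 3/25 + 6/25 + 1/4 + 8/25 + 43/100 + 57/100 + 1 = 293/100 = 2.93 bits/symbol.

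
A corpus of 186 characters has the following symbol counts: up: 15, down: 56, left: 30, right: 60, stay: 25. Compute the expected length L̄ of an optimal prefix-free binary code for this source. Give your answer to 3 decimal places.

2.215 bits/symbol

Probabilities are the counts divided by 186.
Repeatedly combine the two least-probable nodes; the expected code length is the sum of the merged weights.
merge 5/62 + 25/186 → 20/93
merge 5/31 + 20/93 → 35/93
merge 28/93 + 10/31 → 58/93
merge 35/93 + 58/93 → 1
L = 20/93 + 35/93 + 58/93 + 1 = 206/93 ≈ 2.215 bits/symbol.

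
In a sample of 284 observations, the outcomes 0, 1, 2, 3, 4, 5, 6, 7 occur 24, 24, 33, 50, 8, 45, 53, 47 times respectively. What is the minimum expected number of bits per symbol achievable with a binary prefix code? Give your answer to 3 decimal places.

2.926 bits/symbol

Probabilities are the counts divided by 284.
Repeatedly combine the two least-probable nodes; the expected code length is the sum of the merged weights.
merge 2/71 + 6/71 → 8/71
merge 6/71 + 8/71 → 14/71
merge 33/284 + 45/284 → 39/142
merge 47/284 + 25/142 → 97/284
merge 53/284 + 14/71 → 109/284
merge 39/142 + 97/284 → 175/284
merge 109/284 + 175/284 → 1
L = 8/71 + 14/71 + 39/142 + 97/284 + 109/284 + 175/284 + 1 = 831/284 ≈ 2.926 bits/symbol.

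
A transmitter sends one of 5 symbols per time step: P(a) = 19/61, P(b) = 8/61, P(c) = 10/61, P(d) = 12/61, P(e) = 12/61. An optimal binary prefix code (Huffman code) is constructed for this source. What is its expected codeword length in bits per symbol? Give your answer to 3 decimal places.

2.295 bits/symbol

Repeatedly combine the two least-probable nodes; the expected code length is the sum of the merged weights.
merge 8/61 + 10/61 → 18/61
merge 12/61 + 12/61 → 24/61
merge 18/61 + 19/61 → 37/61
merge 24/61 + 37/61 → 1
L = 18/61 + 24/61 + 37/61 + 1 = 140/61 ≈ 2.295 bits/symbol.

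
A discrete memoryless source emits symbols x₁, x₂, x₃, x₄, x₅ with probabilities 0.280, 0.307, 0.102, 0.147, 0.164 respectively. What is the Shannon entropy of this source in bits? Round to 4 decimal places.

H = −Σ pᵢ log₂ pᵢ.
−0.280·log₂(0.280) = 0.5142
−0.307·log₂(0.307) = 0.5230
−0.102·log₂(0.102) = 0.3359
−0.147·log₂(0.147) = 0.4066
−0.164·log₂(0.164) = 0.4278
Sum ≈ 2.2075 → 2.2075 bits.

2.2075 bits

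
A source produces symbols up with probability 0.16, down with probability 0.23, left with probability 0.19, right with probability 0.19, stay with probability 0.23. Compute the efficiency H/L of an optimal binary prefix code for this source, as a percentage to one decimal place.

98.2%

Entropy H = −Σ p log₂ p ≈ 2.3088 bits.
Huffman merges: 4/25+19/100→7/20; 19/100+23/100→21/50; 23/100+7/20→29/50; 21/50+29/50→1. L = 47/20 ≈ 2.3500.
Efficiency = H/L = 2.3088/2.3500 = 98.2%.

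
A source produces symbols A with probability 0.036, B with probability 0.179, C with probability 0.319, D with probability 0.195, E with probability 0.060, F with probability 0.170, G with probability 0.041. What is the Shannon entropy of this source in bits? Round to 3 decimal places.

2.470 bits

H = −Σ pᵢ log₂ pᵢ.
−0.036·log₂(0.036) = 0.1727
−0.179·log₂(0.179) = 0.4443
−0.319·log₂(0.319) = 0.5258
−0.195·log₂(0.195) = 0.4599
−0.060·log₂(0.060) = 0.2435
−0.170·log₂(0.170) = 0.4346
−0.041·log₂(0.041) = 0.1889
Sum ≈ 2.4697 → 2.470 bits.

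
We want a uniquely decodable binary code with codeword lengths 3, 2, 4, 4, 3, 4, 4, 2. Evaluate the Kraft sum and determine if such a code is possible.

With common denominator 2^4 = 16: Σ 2^(−ℓᵢ) = 2/16 + 4/16 + 1/16 + 1/16 + 2/16 + 1/16 + 1/16 + 4/16 = 16/16 = 1.
Kraft's inequality requires Σ ≤ 1; here Σ = 1 ≤ 1, so such a prefix code exists.

1; yes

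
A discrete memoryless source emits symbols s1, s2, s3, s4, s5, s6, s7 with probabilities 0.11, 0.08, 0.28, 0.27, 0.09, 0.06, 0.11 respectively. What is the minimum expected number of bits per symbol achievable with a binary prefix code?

Repeatedly combine the two least-probable nodes; the expected code length is the sum of the merged weights.
merge 3/50 + 2/25 → 7/50
merge 9/100 + 11/100 → 1/5
merge 11/100 + 7/50 → 1/4
merge 1/5 + 1/4 → 9/20
merge 27/100 + 7/25 → 11/20
merge 9/20 + 11/20 → 1
L = 7/50 + 1/5 + 1/4 + 9/20 + 11/20 + 1 = 259/100 = 2.59 bits/symbol.

2.59 bits/symbol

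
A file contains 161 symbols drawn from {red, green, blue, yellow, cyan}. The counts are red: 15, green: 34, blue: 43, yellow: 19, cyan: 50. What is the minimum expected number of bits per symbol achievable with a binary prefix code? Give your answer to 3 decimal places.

2.211 bits/symbol

Probabilities are the counts divided by 161.
Repeatedly combine the two least-probable nodes; the expected code length is the sum of the merged weights.
merge 15/161 + 19/161 → 34/161
merge 34/161 + 34/161 → 68/161
merge 43/161 + 50/161 → 93/161
merge 68/161 + 93/161 → 1
L = 34/161 + 68/161 + 93/161 + 1 = 356/161 ≈ 2.211 bits/symbol.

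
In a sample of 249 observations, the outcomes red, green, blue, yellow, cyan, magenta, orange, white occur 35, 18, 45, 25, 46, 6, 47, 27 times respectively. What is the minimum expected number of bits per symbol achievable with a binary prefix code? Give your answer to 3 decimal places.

2.908 bits/symbol

Probabilities are the counts divided by 249.
Repeatedly combine the two least-probable nodes; the expected code length is the sum of the merged weights.
merge 2/83 + 6/83 → 8/83
merge 8/83 + 25/249 → 49/249
merge 9/83 + 35/249 → 62/249
merge 15/83 + 46/249 → 91/249
merge 47/249 + 49/249 → 32/83
merge 62/249 + 91/249 → 51/83
merge 32/83 + 51/83 → 1
L = 8/83 + 49/249 + 62/249 + 91/249 + 32/83 + 51/83 + 1 = 724/249 ≈ 2.908 bits/symbol.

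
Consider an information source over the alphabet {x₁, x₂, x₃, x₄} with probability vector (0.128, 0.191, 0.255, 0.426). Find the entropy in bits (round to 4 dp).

1.8629 bits

H = −Σ pᵢ log₂ pᵢ.
−0.128·log₂(0.128) = 0.3796
−0.191·log₂(0.191) = 0.4562
−0.255·log₂(0.255) = 0.5027
−0.426·log₂(0.426) = 0.5244
Sum ≈ 1.8629 → 1.8629 bits.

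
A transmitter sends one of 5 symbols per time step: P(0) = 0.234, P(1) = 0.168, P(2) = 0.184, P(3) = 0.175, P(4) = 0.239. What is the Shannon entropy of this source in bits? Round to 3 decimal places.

2.306 bits

H = −Σ pᵢ log₂ pᵢ.
−0.234·log₂(0.234) = 0.4903
−0.168·log₂(0.168) = 0.4323
−0.184·log₂(0.184) = 0.4494
−0.175·log₂(0.175) = 0.4401
−0.239·log₂(0.239) = 0.4935
Sum ≈ 2.3056 → 2.306 bits.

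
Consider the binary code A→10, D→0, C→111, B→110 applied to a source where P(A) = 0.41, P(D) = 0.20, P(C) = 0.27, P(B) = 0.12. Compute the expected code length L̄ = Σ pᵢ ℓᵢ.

2.19 bits/symbol

L̄ = Σ pᵢ·ℓᵢ = 0.41·2 + 0.20·1 + 0.27·3 + 0.12·3 = 2.19 bits/symbol.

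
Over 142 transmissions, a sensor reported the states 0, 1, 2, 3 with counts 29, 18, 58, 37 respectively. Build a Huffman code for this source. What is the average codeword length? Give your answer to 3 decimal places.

1.923 bits/symbol

Probabilities are the counts divided by 142.
Repeatedly combine the two least-probable nodes; the expected code length is the sum of the merged weights.
merge 9/71 + 29/142 → 47/142
merge 37/142 + 47/142 → 42/71
merge 29/71 + 42/71 → 1
L = 47/142 + 42/71 + 1 = 273/142 ≈ 1.923 bits/symbol.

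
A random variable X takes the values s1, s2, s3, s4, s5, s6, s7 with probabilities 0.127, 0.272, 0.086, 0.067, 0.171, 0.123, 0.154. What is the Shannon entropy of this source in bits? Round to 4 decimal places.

H = −Σ pᵢ log₂ pᵢ.
−0.127·log₂(0.127) = 0.3781
−0.272·log₂(0.272) = 0.5109
−0.086·log₂(0.086) = 0.3044
−0.067·log₂(0.067) = 0.2613
−0.171·log₂(0.171) = 0.4357
−0.123·log₂(0.123) = 0.3719
−0.154·log₂(0.154) = 0.4156
Sum ≈ 2.6779 → 2.6779 bits.

2.6779 bits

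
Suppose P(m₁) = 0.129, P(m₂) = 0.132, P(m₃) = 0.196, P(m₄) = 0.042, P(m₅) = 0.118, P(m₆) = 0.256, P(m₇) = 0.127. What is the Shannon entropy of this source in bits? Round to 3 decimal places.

2.665 bits

H = −Σ pᵢ log₂ pᵢ.
−0.129·log₂(0.129) = 0.3811
−0.132·log₂(0.132) = 0.3856
−0.196·log₂(0.196) = 0.4608
−0.042·log₂(0.042) = 0.1921
−0.118·log₂(0.118) = 0.3638
−0.256·log₂(0.256) = 0.5032
−0.127·log₂(0.127) = 0.3781
Sum ≈ 2.6648 → 2.665 bits.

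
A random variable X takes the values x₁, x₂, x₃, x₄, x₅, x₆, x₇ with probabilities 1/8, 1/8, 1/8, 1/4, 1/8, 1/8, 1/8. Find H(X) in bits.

2.75 bits

Each probability is a power of 1/2, so log₂(1/p) is an integer.
H = Σ p·log₂(1/p) = 1/8·3 + 1/8·3 + 1/8·3 + 1/4·2 + 1/8·3 + 1/8·3 + 1/8·3 = 2.75 bits.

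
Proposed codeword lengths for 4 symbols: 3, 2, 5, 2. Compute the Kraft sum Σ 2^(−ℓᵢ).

With common denominator 2^5 = 32: Σ 2^(−ℓᵢ) = 4/32 + 8/32 + 1/32 + 8/32 = 21/32 = 0.65625.

0.65625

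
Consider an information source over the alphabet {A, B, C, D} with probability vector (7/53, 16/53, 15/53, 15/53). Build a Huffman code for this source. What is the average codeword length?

2 bits/symbol

Repeatedly combine the two least-probable nodes; the expected code length is the sum of the merged weights.
merge 7/53 + 15/53 → 22/53
merge 15/53 + 16/53 → 31/53
merge 22/53 + 31/53 → 1
L = 22/53 + 31/53 + 1 = 2 bits/symbol.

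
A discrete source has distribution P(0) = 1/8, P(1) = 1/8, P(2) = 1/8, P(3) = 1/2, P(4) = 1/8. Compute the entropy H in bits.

Each probability is a power of 1/2, so log₂(1/p) is an integer.
H = Σ p·log₂(1/p) = 1/8·3 + 1/8·3 + 1/8·3 + 1/2·1 + 1/8·3 = 2 bits.

2 bits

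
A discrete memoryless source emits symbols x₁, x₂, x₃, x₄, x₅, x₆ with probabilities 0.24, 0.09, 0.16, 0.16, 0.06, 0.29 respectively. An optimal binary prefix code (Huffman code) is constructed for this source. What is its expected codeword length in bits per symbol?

2.46 bits/symbol

Repeatedly combine the two least-probable nodes; the expected code length is the sum of the merged weights.
merge 3/50 + 9/100 → 3/20
merge 3/20 + 4/25 → 31/100
merge 4/25 + 6/25 → 2/5
merge 29/100 + 31/100 → 3/5
merge 2/5 + 3/5 → 1
L = 3/20 + 31/100 + 2/5 + 3/5 + 1 = 123/50 = 2.46 bits/symbol.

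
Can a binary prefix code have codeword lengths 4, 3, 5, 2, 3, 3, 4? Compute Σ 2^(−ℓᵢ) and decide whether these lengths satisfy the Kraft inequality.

0.78125; yes

With common denominator 2^5 = 32: Σ 2^(−ℓᵢ) = 2/32 + 4/32 + 1/32 + 8/32 + 4/32 + 4/32 + 2/32 = 25/32 = 0.78125.
Kraft's inequality requires Σ ≤ 1; here Σ = 0.78125 ≤ 1, so such a prefix code exists.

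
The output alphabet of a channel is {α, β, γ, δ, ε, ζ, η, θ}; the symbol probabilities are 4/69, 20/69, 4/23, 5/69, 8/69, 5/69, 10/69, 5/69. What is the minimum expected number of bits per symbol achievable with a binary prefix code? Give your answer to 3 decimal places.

2.812 bits/symbol

Repeatedly combine the two least-probable nodes; the expected code length is the sum of the merged weights.
merge 4/69 + 5/69 → 3/23
merge 5/69 + 5/69 → 10/69
merge 8/69 + 3/23 → 17/69
merge 10/69 + 10/69 → 20/69
merge 4/23 + 17/69 → 29/69
merge 20/69 + 20/69 → 40/69
merge 29/69 + 40/69 → 1
L = 3/23 + 10/69 + 17/69 + 20/69 + 29/69 + 40/69 + 1 = 194/69 ≈ 2.812 bits/symbol.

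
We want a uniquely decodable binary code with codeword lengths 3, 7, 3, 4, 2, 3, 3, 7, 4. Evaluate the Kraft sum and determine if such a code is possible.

0.890625; yes

With common denominator 2^7 = 128: Σ 2^(−ℓᵢ) = 16/128 + 1/128 + 16/128 + 8/128 + 32/128 + 16/128 + 16/128 + 1/128 + 8/128 = 114/128 = 0.890625.
Kraft's inequality requires Σ ≤ 1; here Σ = 0.890625 ≤ 1, so such a prefix code exists.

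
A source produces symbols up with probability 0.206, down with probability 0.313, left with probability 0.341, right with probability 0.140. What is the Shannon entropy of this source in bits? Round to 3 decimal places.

H = −Σ pᵢ log₂ pᵢ.
−0.206·log₂(0.206) = 0.4695
−0.313·log₂(0.313) = 0.5245
−0.341·log₂(0.341) = 0.5293
−0.140·log₂(0.140) = 0.3971
Sum ≈ 1.9204 → 1.920 bits.

1.920 bits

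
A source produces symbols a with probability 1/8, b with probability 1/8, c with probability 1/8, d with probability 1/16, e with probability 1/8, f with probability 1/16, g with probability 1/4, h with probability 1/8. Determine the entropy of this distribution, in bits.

2.875 bits

Each probability is a power of 1/2, so log₂(1/p) is an integer.
H = Σ p·log₂(1/p) = 1/8·3 + 1/8·3 + 1/8·3 + 1/16·4 + 1/8·3 + 1/16·4 + 1/4·2 + 1/8·3 = 2.875 bits.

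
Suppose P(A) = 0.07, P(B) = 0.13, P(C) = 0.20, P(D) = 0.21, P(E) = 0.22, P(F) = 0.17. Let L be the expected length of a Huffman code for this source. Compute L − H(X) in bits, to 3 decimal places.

Entropy H = −Σ p log₂ p ≈ 2.5036 bits.
Huffman merges: 7/100+13/100→1/5; 17/100+1/5→37/100; 1/5+21/100→41/100; 11/50+37/100→59/100; 41/100+59/100→1. L = 257/100 ≈ 2.5700.
L − H = 2.5700 − 2.5036 = 0.066 bits.

0.066 bits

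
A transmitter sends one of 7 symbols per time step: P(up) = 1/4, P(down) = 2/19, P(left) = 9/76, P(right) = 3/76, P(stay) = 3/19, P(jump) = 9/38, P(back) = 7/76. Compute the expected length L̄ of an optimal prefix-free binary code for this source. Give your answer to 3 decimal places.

Repeatedly combine the two least-probable nodes; the expected code length is the sum of the merged weights.
merge 3/76 + 7/76 → 5/38
merge 2/19 + 9/76 → 17/76
merge 5/38 + 3/19 → 11/38
merge 17/76 + 9/38 → 35/76
merge 1/4 + 11/38 → 41/76
merge 35/76 + 41/76 → 1
L = 5/38 + 17/76 + 11/38 + 35/76 + 41/76 + 1 = 201/76 ≈ 2.645 bits/symbol.

2.645 bits/symbol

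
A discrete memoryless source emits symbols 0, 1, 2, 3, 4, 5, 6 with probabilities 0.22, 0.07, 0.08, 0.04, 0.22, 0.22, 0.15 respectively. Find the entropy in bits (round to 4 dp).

H = −Σ pᵢ log₂ pᵢ.
−0.22·log₂(0.22) = 0.4806
−0.07·log₂(0.07) = 0.2686
−0.08·log₂(0.08) = 0.2915
−0.04·log₂(0.04) = 0.1858
−0.22·log₂(0.22) = 0.4806
−0.22·log₂(0.22) = 0.4806
−0.15·log₂(0.15) = 0.4105
Sum ≈ 2.5981 → 2.5981 bits.

2.5981 bits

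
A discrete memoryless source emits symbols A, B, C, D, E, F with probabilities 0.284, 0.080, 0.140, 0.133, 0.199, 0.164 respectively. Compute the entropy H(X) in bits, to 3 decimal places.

2.483 bits

H = −Σ pᵢ log₂ pᵢ.
−0.284·log₂(0.284) = 0.5158
−0.080·log₂(0.080) = 0.2915
−0.140·log₂(0.140) = 0.3971
−0.133·log₂(0.133) = 0.3871
−0.199·log₂(0.199) = 0.4635
−0.164·log₂(0.164) = 0.4278
Sum ≈ 2.4827 → 2.483 bits.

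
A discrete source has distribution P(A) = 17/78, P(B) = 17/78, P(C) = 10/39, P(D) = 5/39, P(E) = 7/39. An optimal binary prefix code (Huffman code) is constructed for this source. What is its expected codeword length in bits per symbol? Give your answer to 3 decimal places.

Repeatedly combine the two least-probable nodes; the expected code length is the sum of the merged weights.
merge 5/39 + 7/39 → 4/13
merge 17/78 + 17/78 → 17/39
merge 10/39 + 4/13 → 22/39
merge 17/39 + 22/39 → 1
L = 4/13 + 17/39 + 22/39 + 1 = 30/13 ≈ 2.308 bits/symbol.

2.308 bits/symbol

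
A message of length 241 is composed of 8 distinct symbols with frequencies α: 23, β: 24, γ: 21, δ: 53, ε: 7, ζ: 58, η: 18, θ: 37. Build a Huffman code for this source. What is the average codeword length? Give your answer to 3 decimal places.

2.826 bits/symbol

Probabilities are the counts divided by 241.
Repeatedly combine the two least-probable nodes; the expected code length is the sum of the merged weights.
merge 7/241 + 18/241 → 25/241
merge 21/241 + 23/241 → 44/241
merge 24/241 + 25/241 → 49/241
merge 37/241 + 44/241 → 81/241
merge 49/241 + 53/241 → 102/241
merge 58/241 + 81/241 → 139/241
merge 102/241 + 139/241 → 1
L = 25/241 + 44/241 + 49/241 + 81/241 + 102/241 + 139/241 + 1 = 681/241 ≈ 2.826 bits/symbol.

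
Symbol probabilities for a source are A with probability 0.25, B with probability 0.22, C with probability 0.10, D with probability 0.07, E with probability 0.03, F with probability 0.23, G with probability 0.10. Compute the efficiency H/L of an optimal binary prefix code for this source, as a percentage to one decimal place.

Entropy H = −Σ p log₂ p ≈ 2.5529 bits.
Huffman merges: 3/100+7/100→1/10; 1/10+1/10→1/5; 1/10+1/5→3/10; 11/50+23/100→9/20; 1/4+3/10→11/20; 9/20+11/20→1. L = 13/5 ≈ 2.6000.
Efficiency = H/L = 2.5529/2.6000 = 98.2%.

98.2%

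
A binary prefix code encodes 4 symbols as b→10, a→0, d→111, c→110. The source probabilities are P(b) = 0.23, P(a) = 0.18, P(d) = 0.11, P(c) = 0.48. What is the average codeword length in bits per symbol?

L̄ = Σ pᵢ·ℓᵢ = 0.23·2 + 0.18·1 + 0.11·3 + 0.48·3 = 2.41 bits/symbol.

2.41 bits/symbol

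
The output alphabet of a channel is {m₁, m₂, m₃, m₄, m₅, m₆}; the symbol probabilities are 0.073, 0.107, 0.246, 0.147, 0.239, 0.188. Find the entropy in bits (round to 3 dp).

2.472 bits

H = −Σ pᵢ log₂ pᵢ.
−0.073·log₂(0.073) = 0.2756
−0.107·log₂(0.107) = 0.3450
−0.246·log₂(0.246) = 0.4977
−0.147·log₂(0.147) = 0.4066
−0.239·log₂(0.239) = 0.4935
−0.188·log₂(0.188) = 0.4533
Sum ≈ 2.4718 → 2.472 bits.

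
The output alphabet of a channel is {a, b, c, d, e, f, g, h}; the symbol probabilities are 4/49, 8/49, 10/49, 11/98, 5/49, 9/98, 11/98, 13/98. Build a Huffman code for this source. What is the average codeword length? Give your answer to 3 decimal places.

Repeatedly combine the two least-probable nodes; the expected code length is the sum of the merged weights.
merge 4/49 + 9/98 → 17/98
merge 5/49 + 11/98 → 3/14
merge 11/98 + 13/98 → 12/49
merge 8/49 + 17/98 → 33/98
merge 10/49 + 3/14 → 41/98
merge 12/49 + 33/98 → 57/98
merge 41/98 + 57/98 → 1
L = 17/98 + 3/14 + 12/49 + 33/98 + 41/98 + 57/98 + 1 = 291/98 ≈ 2.969 bits/symbol.

2.969 bits/symbol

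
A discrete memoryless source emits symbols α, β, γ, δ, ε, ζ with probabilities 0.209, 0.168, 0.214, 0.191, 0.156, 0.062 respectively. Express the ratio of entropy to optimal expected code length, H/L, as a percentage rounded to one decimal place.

97.1%

Entropy H = −Σ p log₂ p ≈ 2.5034 bits.
Huffman merges: 31/500+39/250→109/500; 21/125+191/1000→359/1000; 209/1000+107/500→423/1000; 109/500+359/1000→577/1000; 423/1000+577/1000→1. L = 2577/1000 ≈ 2.5770.
Efficiency = H/L = 2.5034/2.5770 = 97.1%.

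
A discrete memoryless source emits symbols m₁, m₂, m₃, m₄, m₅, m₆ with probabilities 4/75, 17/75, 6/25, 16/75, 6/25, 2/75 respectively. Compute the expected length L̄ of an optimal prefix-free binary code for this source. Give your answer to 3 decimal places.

2.373 bits/symbol

Repeatedly combine the two least-probable nodes; the expected code length is the sum of the merged weights.
merge 2/75 + 4/75 → 2/25
merge 2/25 + 16/75 → 22/75
merge 17/75 + 6/25 → 7/15
merge 6/25 + 22/75 → 8/15
merge 7/15 + 8/15 → 1
L = 2/25 + 22/75 + 7/15 + 8/15 + 1 = 178/75 ≈ 2.373 bits/symbol.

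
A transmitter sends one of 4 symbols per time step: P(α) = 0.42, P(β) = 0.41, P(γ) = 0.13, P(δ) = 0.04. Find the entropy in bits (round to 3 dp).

1.621 bits

H = −Σ pᵢ log₂ pᵢ.
−0.42·log₂(0.42) = 0.5256
−0.41·log₂(0.41) = 0.5274
−0.13·log₂(0.13) = 0.3826
−0.04·log₂(0.04) = 0.1858
Sum ≈ 1.6214 → 1.621 bits.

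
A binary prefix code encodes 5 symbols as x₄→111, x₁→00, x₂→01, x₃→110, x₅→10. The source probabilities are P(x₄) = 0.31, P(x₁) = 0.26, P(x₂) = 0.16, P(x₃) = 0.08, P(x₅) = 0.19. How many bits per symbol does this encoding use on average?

2.39 bits/symbol

L̄ = Σ pᵢ·ℓᵢ = 0.31·3 + 0.26·2 + 0.16·2 + 0.08·3 + 0.19·2 = 2.39 bits/symbol.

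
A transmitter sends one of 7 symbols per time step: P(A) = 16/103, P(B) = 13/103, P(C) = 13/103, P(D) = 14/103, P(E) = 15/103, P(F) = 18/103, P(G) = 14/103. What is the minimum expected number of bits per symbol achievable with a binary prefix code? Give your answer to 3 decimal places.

2.825 bits/symbol

Repeatedly combine the two least-probable nodes; the expected code length is the sum of the merged weights.
merge 13/103 + 13/103 → 26/103
merge 14/103 + 14/103 → 28/103
merge 15/103 + 16/103 → 31/103
merge 18/103 + 26/103 → 44/103
merge 28/103 + 31/103 → 59/103
merge 44/103 + 59/103 → 1
L = 26/103 + 28/103 + 31/103 + 44/103 + 59/103 + 1 = 291/103 ≈ 2.825 bits/symbol.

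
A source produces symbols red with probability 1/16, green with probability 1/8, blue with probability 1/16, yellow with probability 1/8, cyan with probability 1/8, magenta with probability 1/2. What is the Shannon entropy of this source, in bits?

2.125 bits

Each probability is a power of 1/2, so log₂(1/p) is an integer.
H = Σ p·log₂(1/p) = 1/16·4 + 1/8·3 + 1/16·4 + 1/8·3 + 1/8·3 + 1/2·1 = 2.125 bits.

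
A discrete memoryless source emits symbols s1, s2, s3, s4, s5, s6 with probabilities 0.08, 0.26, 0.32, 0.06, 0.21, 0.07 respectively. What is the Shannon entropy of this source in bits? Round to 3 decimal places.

H = −Σ pᵢ log₂ pᵢ.
−0.08·log₂(0.08) = 0.2915
−0.26·log₂(0.26) = 0.5053
−0.32·log₂(0.32) = 0.5260
−0.06·log₂(0.06) = 0.2435
−0.21·log₂(0.21) = 0.4728
−0.07·log₂(0.07) = 0.2686
Sum ≈ 2.3077 → 2.308 bits.

2.308 bits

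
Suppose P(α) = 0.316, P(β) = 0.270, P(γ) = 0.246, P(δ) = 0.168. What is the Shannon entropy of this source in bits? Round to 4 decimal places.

H = −Σ pᵢ log₂ pᵢ.
−0.316·log₂(0.316) = 0.5252
−0.270·log₂(0.270) = 0.5100
−0.246·log₂(0.246) = 0.4977
−0.168·log₂(0.168) = 0.4323
Sum ≈ 1.9653 → 1.9653 bits.

1.9653 bits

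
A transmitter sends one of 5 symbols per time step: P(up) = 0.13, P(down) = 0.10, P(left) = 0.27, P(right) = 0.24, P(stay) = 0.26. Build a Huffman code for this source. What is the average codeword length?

Repeatedly combine the two least-probable nodes; the expected code length is the sum of the merged weights.
merge 1/10 + 13/100 → 23/100
merge 23/100 + 6/25 → 47/100
merge 13/50 + 27/100 → 53/100
merge 47/100 + 53/100 → 1
L = 23/100 + 47/100 + 53/100 + 1 = 223/100 = 2.23 bits/symbol.

2.23 bits/symbol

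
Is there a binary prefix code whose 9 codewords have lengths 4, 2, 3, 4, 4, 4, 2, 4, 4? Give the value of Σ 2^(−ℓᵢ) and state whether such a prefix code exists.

1; yes

With common denominator 2^4 = 16: Σ 2^(−ℓᵢ) = 1/16 + 4/16 + 2/16 + 1/16 + 1/16 + 1/16 + 4/16 + 1/16 + 1/16 = 16/16 = 1.
Kraft's inequality requires Σ ≤ 1; here Σ = 1 ≤ 1, so such a prefix code exists.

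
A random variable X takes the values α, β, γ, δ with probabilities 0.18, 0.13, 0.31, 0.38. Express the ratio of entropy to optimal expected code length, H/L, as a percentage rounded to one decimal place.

97.5%

Entropy H = −Σ p log₂ p ≈ 1.8822 bits.
Huffman merges: 13/100+9/50→31/100; 31/100+31/100→31/50; 19/50+31/50→1. L = 193/100 ≈ 1.9300.
Efficiency = H/L = 1.8822/1.9300 = 97.5%.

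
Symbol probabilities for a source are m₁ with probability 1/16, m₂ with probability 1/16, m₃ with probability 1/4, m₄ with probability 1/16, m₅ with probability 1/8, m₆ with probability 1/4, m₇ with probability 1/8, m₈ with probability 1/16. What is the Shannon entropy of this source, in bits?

Each probability is a power of 1/2, so log₂(1/p) is an integer.
H = Σ p·log₂(1/p) = 1/16·4 + 1/16·4 + 1/4·2 + 1/16·4 + 1/8·3 + 1/4·2 + 1/8·3 + 1/16·4 = 2.75 bits.

2.75 bits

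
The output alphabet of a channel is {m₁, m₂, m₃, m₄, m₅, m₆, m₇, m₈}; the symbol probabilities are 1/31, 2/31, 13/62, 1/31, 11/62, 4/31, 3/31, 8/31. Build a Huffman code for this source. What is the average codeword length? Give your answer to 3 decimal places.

Repeatedly combine the two least-probable nodes; the expected code length is the sum of the merged weights.
merge 1/31 + 1/31 → 2/31
merge 2/31 + 2/31 → 4/31
merge 3/31 + 4/31 → 7/31
merge 4/31 + 11/62 → 19/62
merge 13/62 + 7/31 → 27/62
merge 8/31 + 19/62 → 35/62
merge 27/62 + 35/62 → 1
L = 2/31 + 4/31 + 7/31 + 19/62 + 27/62 + 35/62 + 1 = 169/62 ≈ 2.726 bits/symbol.

2.726 bits/symbol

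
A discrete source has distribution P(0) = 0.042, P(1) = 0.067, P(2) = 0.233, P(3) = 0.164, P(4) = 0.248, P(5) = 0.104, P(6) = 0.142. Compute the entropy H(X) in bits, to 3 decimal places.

H = −Σ pᵢ log₂ pᵢ.
−0.042·log₂(0.042) = 0.1921
−0.067·log₂(0.067) = 0.2613
−0.233·log₂(0.233) = 0.4897
−0.164·log₂(0.164) = 0.4278
−0.248·log₂(0.248) = 0.4989
−0.104·log₂(0.104) = 0.3396
−0.142·log₂(0.142) = 0.3999
Sum ≈ 2.6091 → 2.609 bits.

2.609 bits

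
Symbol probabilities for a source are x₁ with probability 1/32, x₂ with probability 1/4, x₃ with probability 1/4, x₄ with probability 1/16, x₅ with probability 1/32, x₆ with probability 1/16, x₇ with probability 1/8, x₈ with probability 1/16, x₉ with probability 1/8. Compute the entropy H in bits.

2.8125 bits

Each probability is a power of 1/2, so log₂(1/p) is an integer.
H = Σ p·log₂(1/p) = 1/32·5 + 1/4·2 + 1/4·2 + 1/16·4 + 1/32·5 + 1/16·4 + 1/8·3 + 1/16·4 + 1/8·3 = 2.8125 bits.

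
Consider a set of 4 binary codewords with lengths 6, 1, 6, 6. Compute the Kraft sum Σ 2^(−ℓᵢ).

With common denominator 2^6 = 64: Σ 2^(−ℓᵢ) = 1/64 + 32/64 + 1/64 + 1/64 = 35/64 = 0.546875.

0.546875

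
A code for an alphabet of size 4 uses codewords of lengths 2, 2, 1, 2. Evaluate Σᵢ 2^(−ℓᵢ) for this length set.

With common denominator 2^2 = 4: Σ 2^(−ℓᵢ) = 1/4 + 1/4 + 2/4 + 1/4 = 5/4 = 1.25.

1.25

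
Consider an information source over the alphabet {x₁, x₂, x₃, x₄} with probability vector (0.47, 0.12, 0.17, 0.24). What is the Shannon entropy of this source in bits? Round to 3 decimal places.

H = −Σ pᵢ log₂ pᵢ.
−0.47·log₂(0.47) = 0.5120
−0.12·log₂(0.12) = 0.3671
−0.17·log₂(0.17) = 0.4346
−0.24·log₂(0.24) = 0.4941
Sum ≈ 1.8077 → 1.808 bits.

1.808 bits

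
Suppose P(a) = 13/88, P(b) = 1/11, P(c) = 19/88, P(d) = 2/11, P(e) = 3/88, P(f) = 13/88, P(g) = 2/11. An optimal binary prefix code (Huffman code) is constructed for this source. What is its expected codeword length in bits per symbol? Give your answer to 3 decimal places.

2.727 bits/symbol

Repeatedly combine the two least-probable nodes; the expected code length is the sum of the merged weights.
merge 3/88 + 1/11 → 1/8
merge 1/8 + 13/88 → 3/11
merge 13/88 + 2/11 → 29/88
merge 2/11 + 19/88 → 35/88
merge 3/11 + 29/88 → 53/88
merge 35/88 + 53/88 → 1
L = 1/8 + 3/11 + 29/88 + 35/88 + 53/88 + 1 = 30/11 ≈ 2.727 bits/symbol.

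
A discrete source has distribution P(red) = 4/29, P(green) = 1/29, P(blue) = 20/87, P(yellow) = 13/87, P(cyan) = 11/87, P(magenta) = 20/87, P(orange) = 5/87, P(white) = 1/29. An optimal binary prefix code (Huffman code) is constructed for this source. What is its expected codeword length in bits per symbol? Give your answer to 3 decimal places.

2.736 bits/symbol

Repeatedly combine the two least-probable nodes; the expected code length is the sum of the merged weights.
merge 1/29 + 1/29 → 2/29
merge 5/87 + 2/29 → 11/87
merge 11/87 + 11/87 → 22/87
merge 4/29 + 13/87 → 25/87
merge 20/87 + 20/87 → 40/87
merge 22/87 + 25/87 → 47/87
merge 40/87 + 47/87 → 1
L = 2/29 + 11/87 + 22/87 + 25/87 + 40/87 + 47/87 + 1 = 238/87 ≈ 2.736 bits/symbol.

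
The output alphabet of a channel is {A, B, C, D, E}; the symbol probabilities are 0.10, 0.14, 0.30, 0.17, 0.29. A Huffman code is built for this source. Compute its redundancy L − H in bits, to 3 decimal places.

0.037 bits

Entropy H = −Σ p log₂ p ≈ 2.2029 bits.
Huffman merges: 1/10+7/50→6/25; 17/100+6/25→41/100; 29/100+3/10→59/100; 41/100+59/100→1. L = 56/25 ≈ 2.2400.
L − H = 2.2400 − 2.2029 = 0.037 bits.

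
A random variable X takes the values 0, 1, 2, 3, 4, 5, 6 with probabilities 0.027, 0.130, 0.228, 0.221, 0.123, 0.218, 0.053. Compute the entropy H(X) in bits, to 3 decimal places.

H = −Σ pᵢ log₂ pᵢ.
−0.027·log₂(0.027) = 0.1407
−0.130·log₂(0.130) = 0.3826
−0.228·log₂(0.228) = 0.4863
−0.221·log₂(0.221) = 0.4813
−0.123·log₂(0.123) = 0.3719
−0.218·log₂(0.218) = 0.4791
−0.053·log₂(0.053) = 0.2246
Sum ≈ 2.5665 → 2.566 bits.

2.566 bits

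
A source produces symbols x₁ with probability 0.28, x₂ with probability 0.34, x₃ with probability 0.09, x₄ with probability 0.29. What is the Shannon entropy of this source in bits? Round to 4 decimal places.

1.8740 bits

H = −Σ pᵢ log₂ pᵢ.
−0.28·log₂(0.28) = 0.5142
−0.34·log₂(0.34) = 0.5292
−0.09·log₂(0.09) = 0.3127
−0.29·log₂(0.29) = 0.5179
Sum ≈ 1.8740 → 1.8740 bits.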